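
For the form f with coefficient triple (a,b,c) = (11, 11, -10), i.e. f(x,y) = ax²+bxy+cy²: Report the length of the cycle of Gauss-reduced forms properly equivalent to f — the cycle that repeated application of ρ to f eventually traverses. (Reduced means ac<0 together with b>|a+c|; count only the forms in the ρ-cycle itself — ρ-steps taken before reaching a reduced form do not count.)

D = 561, ⌊√D⌋ = 23
river: ρ → (-10,9,12)
river: ρ → (12,15,-7)
river: ρ → (-7,13,14)
river: ρ → (14,15,-6)
river: ρ → (-6,21,5)
river: ρ → (5,19,-10)
river: ρ → (-10,21,3)
river: ρ → (3,21,-10)
river: ρ → (-10,19,5)
river: ρ → (5,21,-6)
river: ρ → (-6,15,14)
river: ρ → (14,13,-7)
river: ρ → (-7,15,12)
river: ρ → (12,9,-10)
river: ρ → (-10,11,11)
river: ρ → (11,11,-10)
ρ-cycle length = 16 (tail of 0 descent steps not counted)

16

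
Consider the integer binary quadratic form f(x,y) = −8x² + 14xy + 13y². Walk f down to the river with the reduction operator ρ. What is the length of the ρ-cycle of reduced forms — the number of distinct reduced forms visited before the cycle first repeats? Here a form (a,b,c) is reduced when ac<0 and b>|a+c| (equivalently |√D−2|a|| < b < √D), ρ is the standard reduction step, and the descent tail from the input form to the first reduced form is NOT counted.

D = 612, ⌊√D⌋ = 24
river: ρ → (13,12,-9)
river: ρ → (-9,24,1)
river: ρ → (1,24,-9)
river: ρ → (-9,12,13)
river: ρ → (13,14,-8)
river: ρ → (-8,18,9)
river: ρ → (9,18,-8)
river: ρ → (-8,14,13)
ρ-cycle length = 8 (tail of 0 descent steps not counted)

8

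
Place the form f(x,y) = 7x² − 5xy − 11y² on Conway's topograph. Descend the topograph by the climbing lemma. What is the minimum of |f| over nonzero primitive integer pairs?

descent: ρ → (-11,5,7)  [lands on river]
river: ρ → (7,9,-9)
river: ρ → (-9,9,7)
river: ρ → (7,5,-11)
river: ρ → (-11,17,1)
river: ρ → (1,17,-11)
closes: descent 1, river 6
min |a| on river = 1

1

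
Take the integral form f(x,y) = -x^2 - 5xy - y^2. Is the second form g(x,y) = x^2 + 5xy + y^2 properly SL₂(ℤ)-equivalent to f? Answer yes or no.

D₁ = 21, D₂ = 21
river cycle of f (length 2): (-1, 3, 3), (3, 3, -1)
river cycle of g (length 2): (1, 3, -3), (-3, 3, 1)
cycles differ ⇒ inequivalent

no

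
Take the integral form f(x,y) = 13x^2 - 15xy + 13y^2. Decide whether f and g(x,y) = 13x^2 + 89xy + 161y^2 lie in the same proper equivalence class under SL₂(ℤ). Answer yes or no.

D₁ = -451, D₂ = -451
f: translate: b→11 (≡-15 mod 26), so (13,-15,13)→(13,11,11)
f: flip: (13,11,11)→(11,-11,13)
f: translate: b→11 (≡-11 mod 22), so (11,-11,13)→(11,11,13)
f: reduced (well bottom): (11,11,13) with a≤c, −a<b≤a
g: translate: b→11 (≡89 mod 26), so (13,89,161)→(13,11,11)
g: flip: (13,11,11)→(11,-11,13)
g: translate: b→11 (≡-11 mod 22), so (11,-11,13)→(11,11,13)
g: reduced (well bottom): (11,11,13) with a≤c, −a<b≤a
reduced forms (11, 11, 13) vs (11, 11, 13) ⇒ equivalent

yes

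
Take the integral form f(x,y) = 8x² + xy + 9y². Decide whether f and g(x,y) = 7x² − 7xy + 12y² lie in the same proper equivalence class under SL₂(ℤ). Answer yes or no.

D₁ = -287, D₂ = -287
f: reduced (well bottom): (8,1,9) with a≤c, −a<b≤a
g: translate: b→7 (≡-7 mod 14), so (7,-7,12)→(7,7,12)
g: reduced (well bottom): (7,7,12) with a≤c, −a<b≤a
reduced forms (8, 1, 9) vs (7, 7, 12) ⇒ inequivalent

no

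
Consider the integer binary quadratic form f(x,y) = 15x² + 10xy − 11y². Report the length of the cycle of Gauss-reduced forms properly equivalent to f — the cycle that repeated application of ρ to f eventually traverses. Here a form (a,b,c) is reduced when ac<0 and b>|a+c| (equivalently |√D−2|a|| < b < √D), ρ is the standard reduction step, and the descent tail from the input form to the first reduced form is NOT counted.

D = 760, ⌊√D⌋ = 27
river: ρ → (-11,12,14)
river: ρ → (14,16,-9)
river: ρ → (-9,20,10)
river: ρ → (10,20,-9)
river: ρ → (-9,16,14)
river: ρ → (14,12,-11)
river: ρ → (-11,10,15)
river: ρ → (15,20,-6)
river: ρ → (-6,16,21)
river: ρ → (21,26,-1)
river: ρ → (-1,26,21)
river: ρ → (21,16,-6)
river: ρ → (-6,20,15)
river: ρ → (15,10,-11)
ρ-cycle length = 14 (tail of 0 descent steps not counted)

14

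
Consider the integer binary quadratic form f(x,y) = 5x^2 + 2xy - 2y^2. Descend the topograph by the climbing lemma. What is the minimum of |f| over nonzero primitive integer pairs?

descent: ρ → (-2,6,1)  [lands on river]
river: ρ → (1,6,-2)
closes: descent 1, river 2
min |a| on river = 1

1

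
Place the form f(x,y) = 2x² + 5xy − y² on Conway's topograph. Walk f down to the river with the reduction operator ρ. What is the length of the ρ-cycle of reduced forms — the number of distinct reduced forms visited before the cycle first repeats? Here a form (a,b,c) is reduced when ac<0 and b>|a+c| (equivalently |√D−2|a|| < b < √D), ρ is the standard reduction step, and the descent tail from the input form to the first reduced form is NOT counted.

D = 33, ⌊√D⌋ = 5
river: ρ → (-1,5,2)
river: ρ → (2,3,-3)
river: ρ → (-3,3,2)
river: ρ → (2,5,-1)
ρ-cycle length = 4 (tail of 0 descent steps not counted)

4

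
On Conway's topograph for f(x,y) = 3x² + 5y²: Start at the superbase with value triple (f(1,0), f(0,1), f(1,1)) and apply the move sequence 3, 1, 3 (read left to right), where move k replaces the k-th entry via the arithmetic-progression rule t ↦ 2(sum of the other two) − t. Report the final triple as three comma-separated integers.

start (3,5,8) = (f(1,0),f(0,1),f(1,1))
replace slot 3: 2·(3+5) − 8 = 8 → (3,5,8)
replace slot 1: 2·(5+8) − 3 = 23 → (23,5,8)
replace slot 3: 2·(23+5) − 8 = 48 → (23,5,48)

23,5,48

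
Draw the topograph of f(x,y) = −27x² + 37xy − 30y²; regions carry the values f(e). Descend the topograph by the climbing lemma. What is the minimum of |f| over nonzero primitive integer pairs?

translate: b→17 (≡-37 mod 54), so (27,-37,30)→(27,17,20)
flip: (27,17,20)→(20,-17,27)
reduced (well bottom): (20,-17,27) with a≤c, −a<b≤a
well minimum |f| = |-20| = 20 (negative-definite)

20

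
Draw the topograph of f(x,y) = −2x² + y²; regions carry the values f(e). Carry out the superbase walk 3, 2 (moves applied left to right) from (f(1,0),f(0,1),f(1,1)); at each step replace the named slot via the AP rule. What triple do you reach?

start (-2,1,-1) = (f(1,0),f(0,1),f(1,1))
replace slot 3: 2·((-2)+1) − (-1) = -1 → (-2,1,-1)
replace slot 2: 2·((-2)+(-1)) − 1 = -7 → (-2,-7,-1)

-2,-7,-1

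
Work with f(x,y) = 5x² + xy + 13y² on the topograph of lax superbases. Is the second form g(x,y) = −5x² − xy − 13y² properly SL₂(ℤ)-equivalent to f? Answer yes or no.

D₁ = -259, D₂ = -259
f: reduced (well bottom): (5,1,13) with a≤c, −a<b≤a
g is negative-definite; reduce −g:
−g: reduced (well bottom): (5,1,13) with a≤c, −a<b≤a
flip sign back: reduced form of g is (-5,-1,-13)
reduced forms (5, 1, 13) vs (-5, -1, -13) ⇒ inequivalent

no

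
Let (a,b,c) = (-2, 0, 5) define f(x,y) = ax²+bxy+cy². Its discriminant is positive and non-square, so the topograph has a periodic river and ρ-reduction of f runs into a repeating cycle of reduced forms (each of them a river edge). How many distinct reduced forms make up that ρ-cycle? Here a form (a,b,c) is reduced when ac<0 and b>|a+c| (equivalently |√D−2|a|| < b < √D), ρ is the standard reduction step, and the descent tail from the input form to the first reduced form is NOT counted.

D = 40, ⌊√D⌋ = 6
descent: ρ → (5,0,-2)
descent: ρ → (-2,4,3)  [lands on river]
river: ρ → (3,2,-3)
river: ρ → (-3,4,2)
river: ρ → (2,4,-3)
river: ρ → (-3,2,3)
river: ρ → (3,4,-2)
ρ-cycle length = 6 (tail of 2 descent steps not counted)

6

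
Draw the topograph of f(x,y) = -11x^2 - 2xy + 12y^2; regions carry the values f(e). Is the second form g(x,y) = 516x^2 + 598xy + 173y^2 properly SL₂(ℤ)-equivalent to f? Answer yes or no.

D₁ = 532, D₂ = 532
river cycle of f (length 16): (12, 2, -11), (-11, 20, 3), (3, 22, -4), (-4, 18, 13), (13, 8, -9), (-9, 10, 12), (12, 14, -7), (-7, 14, 12), (12, 10, -9), (-9, 8, 13), … (6 more)
river cycle of g (length 16): (12, 2, -11), (-11, 20, 3), (3, 22, -4), (-4, 18, 13), (13, 8, -9), (-9, 10, 12), (12, 14, -7), (-7, 14, 12), (12, 10, -9), (-9, 8, 13), … (6 more)
cycles coincide ⇒ equivalent

yes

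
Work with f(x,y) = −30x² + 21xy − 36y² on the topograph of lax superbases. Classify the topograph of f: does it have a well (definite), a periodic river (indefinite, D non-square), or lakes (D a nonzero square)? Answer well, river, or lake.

D = b²−4ac = 21² − 4·(-30)·(-36) = -3879
D < 0 ⇒ definite ⇒ every region one sign ⇒ single well

well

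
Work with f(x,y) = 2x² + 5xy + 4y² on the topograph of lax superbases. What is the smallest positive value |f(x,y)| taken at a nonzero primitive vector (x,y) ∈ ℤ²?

translate: b→1 (≡5 mod 4), so (2,5,4)→(2,1,1)
flip: (2,1,1)→(1,-1,2)
translate: b→1 (≡-1 mod 2), so (1,-1,2)→(1,1,2)
reduced (well bottom): (1,1,2) with a≤c, −a<b≤a
well minimum = a = 1

1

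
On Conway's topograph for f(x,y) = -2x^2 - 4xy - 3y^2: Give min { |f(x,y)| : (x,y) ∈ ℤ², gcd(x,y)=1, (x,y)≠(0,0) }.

translate: b→0 (≡4 mod 4), so (2,4,3)→(2,0,1)
flip: (2,0,1)→(1,0,2)
reduced (well bottom): (1,0,2) with a≤c, −a<b≤a
well minimum |f| = |-1| = 1 (negative-definite)

1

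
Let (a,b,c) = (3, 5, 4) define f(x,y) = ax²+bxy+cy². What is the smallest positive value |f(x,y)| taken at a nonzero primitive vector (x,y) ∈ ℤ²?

translate: b→-1 (≡5 mod 6), so (3,5,4)→(3,-1,2)
flip: (3,-1,2)→(2,1,3)
reduced (well bottom): (2,1,3) with a≤c, −a<b≤a
well minimum = a = 2

2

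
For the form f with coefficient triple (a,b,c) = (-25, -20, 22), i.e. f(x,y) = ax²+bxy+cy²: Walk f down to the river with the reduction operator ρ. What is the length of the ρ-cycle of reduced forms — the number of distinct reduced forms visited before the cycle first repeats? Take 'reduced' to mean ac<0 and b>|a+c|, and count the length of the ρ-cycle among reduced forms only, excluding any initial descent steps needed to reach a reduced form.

D = 2600, ⌊√D⌋ = 50
descent: ρ → (22,20,-25)  [lands on river]
river: ρ → (-25,30,17)
river: ρ → (17,38,-17)
river: ρ → (-17,30,25)
river: ρ → (25,20,-22)
river: ρ → (-22,24,23)
river: ρ → (23,22,-23)
river: ρ → (-23,24,22)
ρ-cycle length = 8 (tail of 1 descent step not counted)

8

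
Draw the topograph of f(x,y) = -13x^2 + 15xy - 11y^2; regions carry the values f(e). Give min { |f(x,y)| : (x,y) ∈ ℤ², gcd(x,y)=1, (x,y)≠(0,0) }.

translate: b→11 (≡-15 mod 26), so (13,-15,11)→(13,11,9)
flip: (13,11,9)→(9,-11,13)
translate: b→7 (≡-11 mod 18), so (9,-11,13)→(9,7,11)
reduced (well bottom): (9,7,11) with a≤c, −a<b≤a
well minimum |f| = |-9| = 9 (negative-definite)

9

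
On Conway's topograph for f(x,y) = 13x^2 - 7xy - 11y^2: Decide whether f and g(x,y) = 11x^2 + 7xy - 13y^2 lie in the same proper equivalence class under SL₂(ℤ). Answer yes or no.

D₁ = 621, D₂ = 621
river cycle of f (length 4): (-11, 7, 13), (13, 19, -5), (-5, 21, 9), (9, 15, -11)
river cycle of g (length 4): (-13, 19, 5), (5, 21, -9), (-9, 15, 11), (11, 7, -13)
cycles differ ⇒ inequivalent

no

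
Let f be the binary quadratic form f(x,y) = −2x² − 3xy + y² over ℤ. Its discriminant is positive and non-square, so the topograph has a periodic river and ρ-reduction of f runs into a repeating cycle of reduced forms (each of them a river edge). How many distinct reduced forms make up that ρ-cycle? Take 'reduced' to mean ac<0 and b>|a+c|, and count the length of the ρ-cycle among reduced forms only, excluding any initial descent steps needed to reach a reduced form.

D = 17, ⌊√D⌋ = 4
descent: ρ → (1,3,-2)  [lands on river]
river: ρ → (-2,1,2)
river: ρ → (2,3,-1)
river: ρ → (-1,3,2)
river: ρ → (2,1,-2)
river: ρ → (-2,3,1)
ρ-cycle length = 6 (tail of 1 descent step not counted)

6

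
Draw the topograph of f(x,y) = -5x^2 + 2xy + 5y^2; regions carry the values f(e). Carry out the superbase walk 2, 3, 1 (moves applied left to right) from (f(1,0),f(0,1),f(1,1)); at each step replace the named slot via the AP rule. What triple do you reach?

start (-5,5,2) = (f(1,0),f(0,1),f(1,1))
replace slot 2: 2·((-5)+2) − 5 = -11 → (-5,-11,2)
replace slot 3: 2·((-5)+(-11)) − 2 = -34 → (-5,-11,-34)
replace slot 1: 2·((-11)+(-34)) − (-5) = -85 → (-85,-11,-34)

-85,-11,-34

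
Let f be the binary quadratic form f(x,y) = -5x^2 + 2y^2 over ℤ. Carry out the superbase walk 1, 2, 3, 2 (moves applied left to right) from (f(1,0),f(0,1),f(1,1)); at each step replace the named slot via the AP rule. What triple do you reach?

start (-5,2,-3) = (f(1,0),f(0,1),f(1,1))
replace slot 1: 2·(2+(-3)) − (-5) = 3 → (3,2,-3)
replace slot 2: 2·(3+(-3)) − 2 = -2 → (3,-2,-3)
replace slot 3: 2·(3+(-2)) − (-3) = 5 → (3,-2,5)
replace slot 2: 2·(3+5) − (-2) = 18 → (3,18,5)

3,18,5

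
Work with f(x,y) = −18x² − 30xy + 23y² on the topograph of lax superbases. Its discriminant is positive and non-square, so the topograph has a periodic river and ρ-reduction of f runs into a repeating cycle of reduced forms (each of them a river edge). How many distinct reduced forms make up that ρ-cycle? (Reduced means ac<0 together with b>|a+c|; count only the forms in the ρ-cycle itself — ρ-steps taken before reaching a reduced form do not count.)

D = 2556, ⌊√D⌋ = 50
descent: ρ → (23,30,-18)  [lands on river]
river: ρ → (-18,42,11)
river: ρ → (11,46,-10)
river: ρ → (-10,34,35)
river: ρ → (35,36,-9)
river: ρ → (-9,36,35)
river: ρ → (35,34,-10)
river: ρ → (-10,46,11)
river: ρ → (11,42,-18)
river: ρ → (-18,30,23)
river: ρ → (23,16,-25)
river: ρ → (-25,34,14)
river: ρ → (14,50,-1)
river: ρ → (-1,50,14)
river: ρ → (14,34,-25)
river: ρ → (-25,16,23)
ρ-cycle length = 16 (tail of 1 descent step not counted)

16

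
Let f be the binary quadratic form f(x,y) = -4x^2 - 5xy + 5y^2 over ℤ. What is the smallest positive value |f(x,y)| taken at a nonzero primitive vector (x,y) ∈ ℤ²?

descent: ρ → (5,5,-4)  [lands on river]
river: ρ → (-4,3,6)
river: ρ → (6,9,-1)
river: ρ → (-1,9,6)
river: ρ → (6,3,-4)
river: ρ → (-4,5,5)
closes: descent 1, river 6
min |a| on river = 1

1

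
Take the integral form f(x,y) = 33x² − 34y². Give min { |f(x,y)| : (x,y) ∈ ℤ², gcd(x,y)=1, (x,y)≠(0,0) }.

descent: ρ → (-34,0,33)
descent: ρ → (33,66,-1)  [lands on river]
river: ρ → (-1,66,33)
closes: descent 2, river 2
min |a| on river = 1

1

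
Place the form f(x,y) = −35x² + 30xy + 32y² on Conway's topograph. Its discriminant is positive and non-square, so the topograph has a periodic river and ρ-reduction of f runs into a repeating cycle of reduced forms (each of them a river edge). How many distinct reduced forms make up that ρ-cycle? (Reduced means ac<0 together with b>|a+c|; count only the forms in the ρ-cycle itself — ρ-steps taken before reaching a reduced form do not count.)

D = 5380, ⌊√D⌋ = 73
river: ρ → (32,34,-33)
river: ρ → (-33,32,33)
river: ρ → (33,34,-32)
river: ρ → (-32,30,35)
river: ρ → (35,40,-27)
river: ρ → (-27,68,7)
river: ρ → (7,72,-7)
river: ρ → (-7,68,27)
river: ρ → (27,40,-35)
river: ρ → (-35,30,32)
ρ-cycle length = 10 (tail of 0 descent steps not counted)

10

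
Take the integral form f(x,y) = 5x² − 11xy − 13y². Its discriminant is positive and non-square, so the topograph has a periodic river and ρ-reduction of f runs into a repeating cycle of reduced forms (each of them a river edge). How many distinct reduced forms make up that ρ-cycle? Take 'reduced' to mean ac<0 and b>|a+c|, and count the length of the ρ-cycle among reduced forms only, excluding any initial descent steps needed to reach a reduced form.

D = 381, ⌊√D⌋ = 19
descent: ρ → (-13,11,5)  [lands on river]
river: ρ → (5,19,-1)
river: ρ → (-1,19,5)
river: ρ → (5,11,-13)
river: ρ → (-13,15,3)
river: ρ → (3,15,-13)
ρ-cycle length = 6 (tail of 1 descent step not counted)

6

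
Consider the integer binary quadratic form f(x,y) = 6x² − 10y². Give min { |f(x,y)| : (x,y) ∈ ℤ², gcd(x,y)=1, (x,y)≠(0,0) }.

descent: ρ → (-10,0,6)
descent: ρ → (6,12,-4)  [lands on river]
river: ρ → (-4,12,6)
closes: descent 2, river 2
min |a| on river = 4

4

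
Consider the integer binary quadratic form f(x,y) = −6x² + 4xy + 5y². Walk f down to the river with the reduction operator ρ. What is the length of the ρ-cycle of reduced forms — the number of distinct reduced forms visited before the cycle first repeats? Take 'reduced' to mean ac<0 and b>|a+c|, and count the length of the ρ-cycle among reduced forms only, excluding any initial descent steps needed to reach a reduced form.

D = 136, ⌊√D⌋ = 11
river: ρ → (5,6,-5)
river: ρ → (-5,4,6)
river: ρ → (6,8,-3)
river: ρ → (-3,10,3)
river: ρ → (3,8,-6)
river: ρ → (-6,4,5)
ρ-cycle length = 6 (tail of 0 descent steps not counted)

6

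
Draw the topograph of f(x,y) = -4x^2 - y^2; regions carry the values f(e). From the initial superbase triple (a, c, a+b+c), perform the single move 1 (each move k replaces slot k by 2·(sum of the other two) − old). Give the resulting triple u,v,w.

start (-4,-1,-5) = (f(1,0),f(0,1),f(1,1))
replace slot 1: 2·((-1)+(-5)) − (-4) = -8 → (-8,-1,-5)

-8,-1,-5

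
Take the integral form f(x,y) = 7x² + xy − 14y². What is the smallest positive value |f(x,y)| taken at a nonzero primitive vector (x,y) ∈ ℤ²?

descent: ρ → (-14,-1,7)
descent: ρ → (7,15,-6)  [lands on river]
river: ρ → (-6,9,13)
river: ρ → (13,17,-2)
river: ρ → (-2,19,4)
river: ρ → (4,13,-14)
river: ρ → (-14,15,3)
river: ρ → (3,15,-14)
river: ρ → (-14,13,4)
river: ρ → (4,19,-2)
river: ρ → (-2,17,13)
river: ρ → (13,9,-6)
river: ρ → (-6,15,7)
river: ρ → (7,13,-8)
river: ρ → (-8,19,1)
river: ρ → (1,19,-8)
river: ρ → (-8,13,7)
closes: descent 2, river 16
min |a| on river = 1

1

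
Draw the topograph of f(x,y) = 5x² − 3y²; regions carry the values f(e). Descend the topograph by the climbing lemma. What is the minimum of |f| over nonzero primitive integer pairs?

descent: ρ → (-3,6,2)  [lands on river]
river: ρ → (2,6,-3)
closes: descent 1, river 2
min |a| on river = 2

2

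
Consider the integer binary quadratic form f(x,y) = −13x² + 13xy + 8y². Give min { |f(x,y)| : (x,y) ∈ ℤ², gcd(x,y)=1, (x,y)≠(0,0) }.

river: ρ → (8,19,-7)
river: ρ → (-7,23,2)
river: ρ → (2,21,-18)
river: ρ → (-18,15,5)
river: ρ → (5,15,-18)
river: ρ → (-18,21,2)
river: ρ → (2,23,-7)
river: ρ → (-7,19,8)
river: ρ → (8,13,-13)
river: ρ → (-13,13,8)
closes: descent 0, river 10
min |a| on river = 2

2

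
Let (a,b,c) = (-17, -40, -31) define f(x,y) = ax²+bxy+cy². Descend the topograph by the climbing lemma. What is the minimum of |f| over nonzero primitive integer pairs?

translate: b→6 (≡40 mod 34), so (17,40,31)→(17,6,8)
flip: (17,6,8)→(8,-6,17)
reduced (well bottom): (8,-6,17) with a≤c, −a<b≤a
well minimum |f| = |-8| = 8 (negative-definite)

8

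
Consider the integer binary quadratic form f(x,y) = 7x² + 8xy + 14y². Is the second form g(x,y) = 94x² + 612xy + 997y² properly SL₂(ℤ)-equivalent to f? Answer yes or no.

D₁ = -328, D₂ = -328
f: translate: b→-6 (≡8 mod 14), so (7,8,14)→(7,-6,13)
f: reduced (well bottom): (7,-6,13) with a≤c, −a<b≤a
g: translate: b→48 (≡612 mod 188), so (94,612,997)→(94,48,7)
g: flip: (94,48,7)→(7,-48,94)
g: translate: b→-6 (≡-48 mod 14), so (7,-48,94)→(7,-6,13)
g: reduced (well bottom): (7,-6,13) with a≤c, −a<b≤a
reduced forms (7, -6, 13) vs (7, -6, 13) ⇒ equivalent

yes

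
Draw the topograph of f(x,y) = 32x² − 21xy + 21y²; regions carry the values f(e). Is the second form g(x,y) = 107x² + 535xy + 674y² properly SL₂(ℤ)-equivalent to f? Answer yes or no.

D₁ = -2247, D₂ = -2247
f: flip: (32,-21,21)→(21,21,32)
f: reduced (well bottom): (21,21,32) with a≤c, −a<b≤a
g: translate: b→107 (≡535 mod 214), so (107,535,674)→(107,107,32)
g: flip: (107,107,32)→(32,-107,107)
g: translate: b→21 (≡-107 mod 64), so (32,-107,107)→(32,21,21)
g: flip: (32,21,21)→(21,-21,32)
g: translate: b→21 (≡-21 mod 42), so (21,-21,32)→(21,21,32)
g: reduced (well bottom): (21,21,32) with a≤c, −a<b≤a
reduced forms (21, 21, 32) vs (21, 21, 32) ⇒ equivalent

yes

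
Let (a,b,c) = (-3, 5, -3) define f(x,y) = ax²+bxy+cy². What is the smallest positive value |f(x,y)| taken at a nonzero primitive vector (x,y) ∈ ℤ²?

translate: b→1 (≡-5 mod 6), so (3,-5,3)→(3,1,1)
flip: (3,1,1)→(1,-1,3)
translate: b→1 (≡-1 mod 2), so (1,-1,3)→(1,1,3)
reduced (well bottom): (1,1,3) with a≤c, −a<b≤a
well minimum |f| = |-1| = 1 (negative-definite)

1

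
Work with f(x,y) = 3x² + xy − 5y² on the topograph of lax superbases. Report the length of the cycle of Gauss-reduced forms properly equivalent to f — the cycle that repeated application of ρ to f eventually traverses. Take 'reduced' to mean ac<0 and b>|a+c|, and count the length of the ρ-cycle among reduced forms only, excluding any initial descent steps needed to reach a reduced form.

D = 61, ⌊√D⌋ = 7
descent: ρ → (-5,-1,3)
descent: ρ → (3,7,-1)  [lands on river]
river: ρ → (-1,7,3)
river: ρ → (3,5,-3)
river: ρ → (-3,7,1)
river: ρ → (1,7,-3)
river: ρ → (-3,5,3)
ρ-cycle length = 6 (tail of 2 descent steps not counted)

6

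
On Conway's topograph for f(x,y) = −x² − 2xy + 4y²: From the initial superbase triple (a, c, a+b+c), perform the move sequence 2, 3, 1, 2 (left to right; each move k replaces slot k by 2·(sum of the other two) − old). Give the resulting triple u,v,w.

start (-1,4,1) = (f(1,0),f(0,1),f(1,1))
replace slot 2: 2·((-1)+1) − 4 = -4 → (-1,-4,1)
replace slot 3: 2·((-1)+(-4)) − 1 = -11 → (-1,-4,-11)
replace slot 1: 2·((-4)+(-11)) − (-1) = -29 → (-29,-4,-11)
replace slot 2: 2·((-29)+(-11)) − (-4) = -76 → (-29,-76,-11)

-29,-76,-11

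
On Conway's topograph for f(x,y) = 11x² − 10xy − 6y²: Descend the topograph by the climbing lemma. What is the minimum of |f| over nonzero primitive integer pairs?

descent: ρ → (-6,10,11)  [lands on river]
river: ρ → (11,12,-5)
river: ρ → (-5,18,2)
river: ρ → (2,18,-5)
river: ρ → (-5,12,11)
river: ρ → (11,10,-6)
river: ρ → (-6,14,7)
river: ρ → (7,14,-6)
closes: descent 1, river 8
min |a| on river = 2

2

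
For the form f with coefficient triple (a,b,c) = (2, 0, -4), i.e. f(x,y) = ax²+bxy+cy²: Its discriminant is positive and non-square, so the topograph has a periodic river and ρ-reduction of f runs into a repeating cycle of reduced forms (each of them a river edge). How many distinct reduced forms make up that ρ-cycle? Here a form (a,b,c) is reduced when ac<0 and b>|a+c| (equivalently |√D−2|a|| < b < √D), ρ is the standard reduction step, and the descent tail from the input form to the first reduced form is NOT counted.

D = 32, ⌊√D⌋ = 5
descent: ρ → (-4,0,2)
descent: ρ → (2,4,-2)  [lands on river]
river: ρ → (-2,4,2)
ρ-cycle length = 2 (tail of 2 descent steps not counted)

2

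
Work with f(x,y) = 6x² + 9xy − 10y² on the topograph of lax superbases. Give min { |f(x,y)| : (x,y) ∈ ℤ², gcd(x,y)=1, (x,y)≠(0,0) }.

river: ρ → (-10,11,5)
river: ρ → (5,9,-12)
river: ρ → (-12,15,2)
river: ρ → (2,17,-4)
river: ρ → (-4,15,6)
river: ρ → (6,9,-10)
closes: descent 0, river 6
min |a| on river = 2

2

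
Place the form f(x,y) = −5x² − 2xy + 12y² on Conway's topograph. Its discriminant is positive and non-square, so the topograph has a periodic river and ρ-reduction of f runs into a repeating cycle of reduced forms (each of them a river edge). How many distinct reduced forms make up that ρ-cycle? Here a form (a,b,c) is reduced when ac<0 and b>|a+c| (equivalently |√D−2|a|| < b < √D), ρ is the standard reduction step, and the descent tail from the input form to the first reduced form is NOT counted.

D = 244, ⌊√D⌋ = 15
descent: ρ → (12,2,-5)
descent: ρ → (-5,8,9)  [lands on river]
river: ρ → (9,10,-4)
river: ρ → (-4,14,3)
river: ρ → (3,10,-12)
river: ρ → (-12,14,1)
river: ρ → (1,14,-12)
river: ρ → (-12,10,3)
river: ρ → (3,14,-4)
river: ρ → (-4,10,9)
river: ρ → (9,8,-5)
river: ρ → (-5,12,5)
river: ρ → (5,8,-9)
river: ρ → (-9,10,4)
river: ρ → (4,14,-3)
river: ρ → (-3,10,12)
river: ρ → (12,14,-1)
river: ρ → (-1,14,12)
river: ρ → (12,10,-3)
river: ρ → (-3,14,4)
river: ρ → (4,10,-9)
river: ρ → (-9,8,5)
river: ρ → (5,12,-5)
ρ-cycle length = 22 (tail of 2 descent steps not counted)

22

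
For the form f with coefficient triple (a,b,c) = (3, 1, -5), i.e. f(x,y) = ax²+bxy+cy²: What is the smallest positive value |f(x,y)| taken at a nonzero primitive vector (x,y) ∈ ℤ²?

descent: ρ → (-5,-1,3)
descent: ρ → (3,7,-1)  [lands on river]
river: ρ → (-1,7,3)
river: ρ → (3,5,-3)
river: ρ → (-3,7,1)
river: ρ → (1,7,-3)
river: ρ → (-3,5,3)
closes: descent 2, river 6
min |a| on river = 1

1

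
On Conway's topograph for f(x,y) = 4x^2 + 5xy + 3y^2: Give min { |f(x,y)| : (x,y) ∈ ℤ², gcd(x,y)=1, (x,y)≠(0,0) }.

translate: b→-3 (≡5 mod 8), so (4,5,3)→(4,-3,2)
flip: (4,-3,2)→(2,3,4)
translate: b→-1 (≡3 mod 4), so (2,3,4)→(2,-1,3)
reduced (well bottom): (2,-1,3) with a≤c, −a<b≤a
well minimum = a = 2

2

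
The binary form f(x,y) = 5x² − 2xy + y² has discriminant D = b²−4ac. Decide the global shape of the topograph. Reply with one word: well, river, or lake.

D = b²−4ac = (-2)² − 4·5·1 = -16
D < 0 ⇒ definite ⇒ every region one sign ⇒ single well

well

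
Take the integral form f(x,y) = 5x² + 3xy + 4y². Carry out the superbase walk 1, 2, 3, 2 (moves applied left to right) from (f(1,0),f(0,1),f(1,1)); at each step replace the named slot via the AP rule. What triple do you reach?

start (5,4,12) = (f(1,0),f(0,1),f(1,1))
replace slot 1: 2·(4+12) − 5 = 27 → (27,4,12)
replace slot 2: 2·(27+12) − 4 = 74 → (27,74,12)
replace slot 3: 2·(27+74) − 12 = 190 → (27,74,190)
replace slot 2: 2·(27+190) − 74 = 360 → (27,360,190)

27,360,190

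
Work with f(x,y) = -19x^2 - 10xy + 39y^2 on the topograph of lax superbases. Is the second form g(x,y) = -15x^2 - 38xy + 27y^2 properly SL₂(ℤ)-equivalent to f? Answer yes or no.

D₁ = 3064, D₂ = 3064
river cycle of f (length 44): (-19, 28, 30), (30, 32, -17), (-17, 36, 26), (26, 16, -27), (-27, 38, 15), (15, 52, -6), (-6, 44, 47), (47, 50, -3), (-3, 52, 30), (30, 8, -25), … (34 more)
river cycle of g (length 44): (27, 38, -15), (-15, 52, 6), (6, 44, -47), (-47, 50, 3), (3, 52, -30), (-30, 8, 25), (25, 42, -13), (-13, 36, 34), (34, 32, -15), (-15, 28, 38), … (34 more)
cycles differ ⇒ inequivalent

no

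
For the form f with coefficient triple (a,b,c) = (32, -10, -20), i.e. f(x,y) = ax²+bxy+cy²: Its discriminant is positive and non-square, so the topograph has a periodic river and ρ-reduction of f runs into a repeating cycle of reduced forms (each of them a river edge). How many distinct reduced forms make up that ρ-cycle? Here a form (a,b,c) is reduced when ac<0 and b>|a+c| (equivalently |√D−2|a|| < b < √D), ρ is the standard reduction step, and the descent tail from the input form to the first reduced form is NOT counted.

D = 2660, ⌊√D⌋ = 51
descent: ρ → (-20,50,2)  [lands on river]
river: ρ → (2,50,-20)
river: ρ → (-20,30,22)
river: ρ → (22,14,-28)
river: ρ → (-28,42,8)
river: ρ → (8,38,-38)
river: ρ → (-38,38,8)
river: ρ → (8,42,-28)
river: ρ → (-28,14,22)
river: ρ → (22,30,-20)
ρ-cycle length = 10 (tail of 1 descent step not counted)

10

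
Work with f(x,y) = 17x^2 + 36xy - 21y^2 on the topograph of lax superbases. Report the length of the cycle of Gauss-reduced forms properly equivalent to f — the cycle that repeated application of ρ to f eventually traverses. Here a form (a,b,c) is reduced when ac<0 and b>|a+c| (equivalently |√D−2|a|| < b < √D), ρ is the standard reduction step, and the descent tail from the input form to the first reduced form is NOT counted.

D = 2724, ⌊√D⌋ = 52
river: ρ → (-21,48,5)
river: ρ → (5,52,-1)
river: ρ → (-1,52,5)
river: ρ → (5,48,-21)
river: ρ → (-21,36,17)
river: ρ → (17,32,-25)
river: ρ → (-25,18,24)
river: ρ → (24,30,-19)
river: ρ → (-19,46,8)
river: ρ → (8,50,-7)
river: ρ → (-7,48,15)
river: ρ → (15,42,-16)
river: ρ → (-16,22,35)
river: ρ → (35,48,-3)
river: ρ → (-3,48,35)
river: ρ → (35,22,-16)
river: ρ → (-16,42,15)
river: ρ → (15,48,-7)
river: ρ → (-7,50,8)
river: ρ → (8,46,-19)
river: ρ → (-19,30,24)
river: ρ → (24,18,-25)
river: ρ → (-25,32,17)
river: ρ → (17,36,-21)
ρ-cycle length = 24 (tail of 0 descent steps not counted)

24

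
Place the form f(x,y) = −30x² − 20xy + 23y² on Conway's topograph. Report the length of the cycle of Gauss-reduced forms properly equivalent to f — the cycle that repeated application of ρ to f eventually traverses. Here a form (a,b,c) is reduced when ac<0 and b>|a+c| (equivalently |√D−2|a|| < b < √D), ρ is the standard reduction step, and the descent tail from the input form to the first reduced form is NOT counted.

D = 3160, ⌊√D⌋ = 56
descent: ρ → (23,20,-30)  [lands on river]
river: ρ → (-30,40,13)
river: ρ → (13,38,-33)
river: ρ → (-33,28,18)
river: ρ → (18,44,-17)
river: ρ → (-17,24,38)
river: ρ → (38,52,-3)
river: ρ → (-3,56,2)
river: ρ → (2,56,-3)
river: ρ → (-3,52,38)
river: ρ → (38,24,-17)
river: ρ → (-17,44,18)
river: ρ → (18,28,-33)
river: ρ → (-33,38,13)
river: ρ → (13,40,-30)
river: ρ → (-30,20,23)
river: ρ → (23,26,-27)
river: ρ → (-27,28,22)
river: ρ → (22,16,-33)
river: ρ → (-33,50,5)
river: ρ → (5,50,-33)
river: ρ → (-33,16,22)
river: ρ → (22,28,-27)
river: ρ → (-27,26,23)
ρ-cycle length = 24 (tail of 1 descent step not counted)

24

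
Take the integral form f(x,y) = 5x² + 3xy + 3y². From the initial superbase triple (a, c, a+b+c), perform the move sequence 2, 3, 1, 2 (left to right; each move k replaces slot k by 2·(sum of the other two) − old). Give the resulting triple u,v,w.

start (5,3,11) = (f(1,0),f(0,1),f(1,1))
replace slot 2: 2·(5+11) − 3 = 29 → (5,29,11)
replace slot 3: 2·(5+29) − 11 = 57 → (5,29,57)
replace slot 1: 2·(29+57) − 5 = 167 → (167,29,57)
replace slot 2: 2·(167+57) − 29 = 419 → (167,419,57)

167,419,57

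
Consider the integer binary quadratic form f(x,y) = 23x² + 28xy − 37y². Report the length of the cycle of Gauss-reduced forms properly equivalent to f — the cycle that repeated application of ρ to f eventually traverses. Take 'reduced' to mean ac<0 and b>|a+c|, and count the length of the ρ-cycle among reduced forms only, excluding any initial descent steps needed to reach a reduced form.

D = 4188, ⌊√D⌋ = 64
river: ρ → (-37,46,14)
river: ρ → (14,38,-49)
river: ρ → (-49,60,3)
river: ρ → (3,60,-49)
river: ρ → (-49,38,14)
river: ρ → (14,46,-37)
river: ρ → (-37,28,23)
river: ρ → (23,64,-1)
river: ρ → (-1,64,23)
river: ρ → (23,28,-37)
ρ-cycle length = 10 (tail of 0 descent steps not counted)

10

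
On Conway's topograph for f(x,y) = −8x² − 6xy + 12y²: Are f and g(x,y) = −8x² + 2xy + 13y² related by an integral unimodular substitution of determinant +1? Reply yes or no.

D₁ = 420, D₂ = 420
river cycle of f (length 6): (12, 6, -8), (-8, 10, 10), (10, 10, -8), (-8, 6, 12), (12, 18, -2), (-2, 18, 12)
river cycle of g (length 4): (-8, 18, 3), (3, 18, -8), (-8, 14, 7), (7, 14, -8)
cycles differ ⇒ inequivalent

no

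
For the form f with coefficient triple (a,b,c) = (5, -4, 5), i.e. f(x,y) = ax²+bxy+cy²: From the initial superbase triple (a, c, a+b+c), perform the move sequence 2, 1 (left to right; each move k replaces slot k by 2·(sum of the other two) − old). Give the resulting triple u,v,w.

start (5,5,6) = (f(1,0),f(0,1),f(1,1))
replace slot 2: 2·(5+6) − 5 = 17 → (5,17,6)
replace slot 1: 2·(17+6) − 5 = 41 → (41,17,6)

41,17,6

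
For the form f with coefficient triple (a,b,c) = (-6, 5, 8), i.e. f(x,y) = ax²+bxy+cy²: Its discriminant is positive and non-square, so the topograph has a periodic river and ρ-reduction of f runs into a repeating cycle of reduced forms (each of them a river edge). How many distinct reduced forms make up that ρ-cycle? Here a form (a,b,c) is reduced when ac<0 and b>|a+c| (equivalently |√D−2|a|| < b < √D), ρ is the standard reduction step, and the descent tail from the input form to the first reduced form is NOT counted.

D = 217, ⌊√D⌋ = 14
river: ρ → (8,11,-3)
river: ρ → (-3,13,4)
river: ρ → (4,11,-6)
river: ρ → (-6,13,2)
river: ρ → (2,11,-12)
river: ρ → (-12,13,1)
river: ρ → (1,13,-12)
river: ρ → (-12,11,2)
river: ρ → (2,13,-6)
river: ρ → (-6,11,4)
river: ρ → (4,13,-3)
river: ρ → (-3,11,8)
river: ρ → (8,5,-6)
river: ρ → (-6,7,7)
river: ρ → (7,7,-6)
river: ρ → (-6,5,8)
ρ-cycle length = 16 (tail of 0 descent steps not counted)

16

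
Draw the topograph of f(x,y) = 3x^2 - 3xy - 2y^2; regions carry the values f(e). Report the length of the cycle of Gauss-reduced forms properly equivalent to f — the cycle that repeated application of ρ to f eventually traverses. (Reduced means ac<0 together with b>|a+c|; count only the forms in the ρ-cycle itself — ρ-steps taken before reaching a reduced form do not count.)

D = 33, ⌊√D⌋ = 5
descent: ρ → (-2,3,3)  [lands on river]
river: ρ → (3,3,-2)
river: ρ → (-2,5,1)
river: ρ → (1,5,-2)
ρ-cycle length = 4 (tail of 1 descent step not counted)

4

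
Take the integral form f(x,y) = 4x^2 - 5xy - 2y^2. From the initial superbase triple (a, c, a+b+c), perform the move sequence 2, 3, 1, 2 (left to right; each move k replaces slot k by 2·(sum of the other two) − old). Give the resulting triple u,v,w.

start (4,-2,-3) = (f(1,0),f(0,1),f(1,1))
replace slot 2: 2·(4+(-3)) − (-2) = 4 → (4,4,-3)
replace slot 3: 2·(4+4) − (-3) = 19 → (4,4,19)
replace slot 1: 2·(4+19) − 4 = 42 → (42,4,19)
replace slot 2: 2·(42+19) − 4 = 118 → (42,118,19)

42,118,19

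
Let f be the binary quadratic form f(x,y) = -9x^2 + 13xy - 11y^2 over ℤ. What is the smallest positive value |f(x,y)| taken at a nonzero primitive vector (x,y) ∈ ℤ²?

translate: b→5 (≡-13 mod 18), so (9,-13,11)→(9,5,7)
flip: (9,5,7)→(7,-5,9)
reduced (well bottom): (7,-5,9) with a≤c, −a<b≤a
well minimum |f| = |-7| = 7 (negative-definite)

7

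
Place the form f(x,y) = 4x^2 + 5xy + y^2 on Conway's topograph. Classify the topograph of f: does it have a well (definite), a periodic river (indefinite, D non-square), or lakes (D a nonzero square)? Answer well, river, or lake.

D = b²−4ac = 5² − 4·4·1 = 9
D = 3² is a perfect square ⇒ form factors over ℤ ⇒ lakes

lake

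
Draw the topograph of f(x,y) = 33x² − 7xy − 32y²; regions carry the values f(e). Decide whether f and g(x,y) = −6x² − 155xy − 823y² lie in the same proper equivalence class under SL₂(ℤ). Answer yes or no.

D₁ = 4273, D₂ = 4273
river cycle of f (length 142): (-32, 7, 33), (33, 59, -6), (-6, 61, 23), (23, 31, -36), (-36, 41, 18), (18, 31, -46), (-46, 61, 3), (3, 65, -4), (-4, 63, 19), (19, 51, -22), … (132 more)
river cycle of g (length 142): (-6, 61, 23), (23, 31, -36), (-36, 41, 18), (18, 31, -46), (-46, 61, 3), (3, 65, -4), (-4, 63, 19), (19, 51, -22), (-22, 37, 33), (33, 29, -26), … (132 more)
cycles coincide ⇒ equivalent

yes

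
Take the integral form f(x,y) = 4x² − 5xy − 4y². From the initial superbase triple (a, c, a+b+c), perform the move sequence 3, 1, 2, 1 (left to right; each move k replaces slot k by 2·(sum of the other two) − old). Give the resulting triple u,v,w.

start (4,-4,-5) = (f(1,0),f(0,1),f(1,1))
replace slot 3: 2·(4+(-4)) − (-5) = 5 → (4,-4,5)
replace slot 1: 2·((-4)+5) − 4 = -2 → (-2,-4,5)
replace slot 2: 2·((-2)+5) − (-4) = 10 → (-2,10,5)
replace slot 1: 2·(10+5) − (-2) = 32 → (32,10,5)

32,10,5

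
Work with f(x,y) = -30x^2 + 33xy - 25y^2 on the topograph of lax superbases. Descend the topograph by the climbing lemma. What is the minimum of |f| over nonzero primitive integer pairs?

translate: b→27 (≡-33 mod 60), so (30,-33,25)→(30,27,22)
flip: (30,27,22)→(22,-27,30)
translate: b→17 (≡-27 mod 44), so (22,-27,30)→(22,17,25)
reduced (well bottom): (22,17,25) with a≤c, −a<b≤a
well minimum |f| = |-22| = 22 (negative-definite)

22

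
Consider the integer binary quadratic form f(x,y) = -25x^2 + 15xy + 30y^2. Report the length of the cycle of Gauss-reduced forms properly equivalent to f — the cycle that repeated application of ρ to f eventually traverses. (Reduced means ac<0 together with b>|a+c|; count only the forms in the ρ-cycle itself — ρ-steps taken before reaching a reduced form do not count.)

D = 3225, ⌊√D⌋ = 56
river: ρ → (30,45,-10)
river: ρ → (-10,55,5)
river: ρ → (5,55,-10)
river: ρ → (-10,45,30)
river: ρ → (30,15,-25)
river: ρ → (-25,35,20)
river: ρ → (20,45,-15)
river: ρ → (-15,45,20)
river: ρ → (20,35,-25)
river: ρ → (-25,15,30)
ρ-cycle length = 10 (tail of 0 descent steps not counted)

10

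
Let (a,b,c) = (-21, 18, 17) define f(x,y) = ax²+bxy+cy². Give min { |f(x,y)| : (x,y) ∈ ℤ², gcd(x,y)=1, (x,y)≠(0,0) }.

river: ρ → (17,16,-22)
river: ρ → (-22,28,11)
river: ρ → (11,38,-7)
river: ρ → (-7,32,26)
river: ρ → (26,20,-13)
river: ρ → (-13,32,14)
river: ρ → (14,24,-21)
river: ρ → (-21,18,17)
closes: descent 0, river 8
min |a| on river = 7

7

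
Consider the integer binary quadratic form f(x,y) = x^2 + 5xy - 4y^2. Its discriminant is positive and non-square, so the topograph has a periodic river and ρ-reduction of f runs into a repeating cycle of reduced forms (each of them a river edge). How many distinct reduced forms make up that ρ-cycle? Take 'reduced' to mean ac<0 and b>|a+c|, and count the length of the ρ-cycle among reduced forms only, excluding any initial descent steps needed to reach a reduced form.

D = 41, ⌊√D⌋ = 6
river: ρ → (-4,3,2)
river: ρ → (2,5,-2)
river: ρ → (-2,3,4)
river: ρ → (4,5,-1)
river: ρ → (-1,5,4)
river: ρ → (4,3,-2)
river: ρ → (-2,5,2)
river: ρ → (2,3,-4)
river: ρ → (-4,5,1)
river: ρ → (1,5,-4)
ρ-cycle length = 10 (tail of 0 descent steps not counted)

10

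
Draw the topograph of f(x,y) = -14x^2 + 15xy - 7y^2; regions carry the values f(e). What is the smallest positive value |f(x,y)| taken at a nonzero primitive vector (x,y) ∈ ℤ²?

translate: b→13 (≡-15 mod 28), so (14,-15,7)→(14,13,6)
flip: (14,13,6)→(6,-13,14)
translate: b→-1 (≡-13 mod 12), so (6,-13,14)→(6,-1,7)
reduced (well bottom): (6,-1,7) with a≤c, −a<b≤a
well minimum |f| = |-6| = 6 (negative-definite)

6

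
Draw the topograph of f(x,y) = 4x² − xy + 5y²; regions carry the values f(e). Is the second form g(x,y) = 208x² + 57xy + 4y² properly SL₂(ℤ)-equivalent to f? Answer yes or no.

D₁ = -79, D₂ = -79
f: reduced (well bottom): (4,-1,5) with a≤c, −a<b≤a
g: flip: (208,57,4)→(4,-57,208)
g: translate: b→-1 (≡-57 mod 8), so (4,-57,208)→(4,-1,5)
g: reduced (well bottom): (4,-1,5) with a≤c, −a<b≤a
reduced forms (4, -1, 5) vs (4, -1, 5) ⇒ equivalent

yes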